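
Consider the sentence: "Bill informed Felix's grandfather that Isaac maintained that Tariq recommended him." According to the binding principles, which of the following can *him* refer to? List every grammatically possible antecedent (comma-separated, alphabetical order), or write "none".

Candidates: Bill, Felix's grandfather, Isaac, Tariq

Bill, Felix's grandfather, Isaac

*him* is a pronoun; Principle B requires it to be free in its binding domain — the clause headed by 'recommended'.
— Bill: subject of the matrix clause; c-commands the pronoun but lies outside its binding domain — allowed.
— Felix's grandfather: object of the matrix clause; c-commands the pronoun but lies outside its binding domain — allowed.
— Isaac: subject of the clause headed by 'maintained'; c-commands the pronoun but lies outside its binding domain — allowed.
— Tariq: subject of the clause headed by 'recommended'; c-commands the pronoun within its binding domain — blocked (Principle B).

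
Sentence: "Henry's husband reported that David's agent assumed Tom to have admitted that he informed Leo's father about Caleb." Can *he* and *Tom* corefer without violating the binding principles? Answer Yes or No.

Yes

*Tom* is an R-expression; Principle C requires it to be free (not bound by any c-commanding expression).
— he: subject of the clause headed by 'informed'; the pronoun does not c-command the R-expression — coreference allowed.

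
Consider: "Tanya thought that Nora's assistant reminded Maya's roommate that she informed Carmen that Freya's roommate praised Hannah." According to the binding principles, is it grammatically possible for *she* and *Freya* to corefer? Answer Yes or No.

No

*she* is a pronoun; Principle B requires it to be free in its binding domain — the clause headed by 'informed'.
— Freya: possessor inside the subject DP of the clause headed by 'praised'; is c-commanded by the pronoun; coreference would bind this R-expression — blocked (Principle C).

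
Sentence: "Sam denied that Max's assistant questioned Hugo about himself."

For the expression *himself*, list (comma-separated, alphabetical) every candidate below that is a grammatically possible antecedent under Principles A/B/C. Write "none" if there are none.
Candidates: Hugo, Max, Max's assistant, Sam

*himself* is a reflexive; Principle A requires it to be bound within its binding domain — the clause headed by 'questioned'.
— Hugo: object of the clause headed by 'questioned'; c-commands the reflexive within its binding domain — allowed (Principle A).
— Max: possessor inside the subject DP of the clause headed by 'questioned'; does not c-command the reflexive — cannot bind it (Principle A).
— Max's assistant: subject of the clause headed by 'questioned'; c-commands the reflexive within its binding domain — allowed (Principle A).
— Sam: subject of the matrix clause; c-commands the reflexive but lies outside its binding domain — cannot bind it (Principle A).

Hugo, Max's assistant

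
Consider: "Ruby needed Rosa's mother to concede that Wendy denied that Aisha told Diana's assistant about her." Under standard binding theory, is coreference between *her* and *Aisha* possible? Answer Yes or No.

*Aisha* is an R-expression; Principle C requires it to be free (not bound by any c-commanding expression).
— her: second object of the clause headed by 'told'; the R-expression locally c-commands the pronoun — coreference blocked (Principle B on the pronoun).

No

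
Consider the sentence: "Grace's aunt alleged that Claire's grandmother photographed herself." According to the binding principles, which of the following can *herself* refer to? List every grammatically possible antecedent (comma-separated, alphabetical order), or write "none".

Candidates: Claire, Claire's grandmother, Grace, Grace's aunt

*herself* is a reflexive; Principle A requires it to be bound within its binding domain — the clause headed by 'photographed'.
— Claire: possessor inside the subject DP of the clause headed by 'photographed'; does not c-command the reflexive — cannot bind it (Principle A).
— Claire's grandmother: subject of the clause headed by 'photographed'; c-commands the reflexive within its binding domain — allowed (Principle A).
— Grace: possessor inside the subject DP of the matrix clause; does not c-command the reflexive — cannot bind it (Principle A).
— Grace's aunt: subject of the matrix clause; c-commands the reflexive but lies outside its binding domain — cannot bind it (Principle A).

Claire's grandmother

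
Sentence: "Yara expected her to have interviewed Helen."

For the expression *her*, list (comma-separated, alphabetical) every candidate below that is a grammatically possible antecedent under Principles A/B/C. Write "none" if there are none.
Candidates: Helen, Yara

*her* is a pronoun; Principle B requires it to be free in its binding domain — the matrix clause.
— Helen: object of the clause headed by 'interviewed'; is c-commanded by the pronoun; coreference would bind this R-expression — blocked (Principle C).
— Yara: subject of the matrix clause; c-commands the pronoun within its binding domain — blocked (Principle B).

none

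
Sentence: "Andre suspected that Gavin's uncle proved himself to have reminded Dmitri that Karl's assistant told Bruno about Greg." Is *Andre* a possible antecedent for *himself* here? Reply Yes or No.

*himself* is a reflexive; Principle A requires it to be bound within its binding domain — the clause headed by 'proved'.
— Andre: subject of the matrix clause; c-commands the reflexive but lies outside its binding domain — cannot bind it (Principle A).

No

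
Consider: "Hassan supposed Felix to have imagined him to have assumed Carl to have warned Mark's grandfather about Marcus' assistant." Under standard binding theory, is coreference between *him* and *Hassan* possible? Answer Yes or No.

*Hassan* is an R-expression; Principle C requires it to be free (not bound by any c-commanding expression).
— him: subject of the clause headed by 'assumed'; the pronoun does not c-command the R-expression — coreference allowed.

Yes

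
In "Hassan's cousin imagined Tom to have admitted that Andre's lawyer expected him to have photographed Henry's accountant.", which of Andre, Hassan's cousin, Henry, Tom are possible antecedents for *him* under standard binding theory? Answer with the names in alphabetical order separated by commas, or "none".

Andre, Hassan's cousin, Tom

*him* is a pronoun; Principle B requires it to be free in its binding domain — the clause headed by 'expected'.
— Andre: possessor inside the subject DP of the clause headed by 'expected'; does not c-command the pronoun — Principle B does not apply; allowed.
— Hassan's cousin: subject of the matrix clause; c-commands the pronoun but lies outside its binding domain — allowed.
— Henry: possessor inside the object DP of the clause headed by 'photographed'; is c-commanded by the pronoun; coreference would bind this R-expression — blocked (Principle C).
— Tom: subject of the clause headed by 'admitted'; c-commands the pronoun but lies outside its binding domain — allowed.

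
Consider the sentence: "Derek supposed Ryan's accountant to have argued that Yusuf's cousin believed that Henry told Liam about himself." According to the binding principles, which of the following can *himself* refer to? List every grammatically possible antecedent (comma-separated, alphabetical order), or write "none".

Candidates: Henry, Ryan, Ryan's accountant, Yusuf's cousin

Henry

*himself* is a reflexive; Principle A requires it to be bound within its binding domain — the clause headed by 'told'.
— Henry: subject of the clause headed by 'told'; c-commands the reflexive within its binding domain — allowed (Principle A).
— Ryan: possessor inside the subject DP of the clause headed by 'argued'; does not c-command the reflexive — cannot bind it (Principle A).
— Ryan's accountant: subject of the clause headed by 'argued'; c-commands the reflexive but lies outside its binding domain — cannot bind it (Principle A).
— Yusuf's cousin: subject of the clause headed by 'believed'; c-commands the reflexive but lies outside its binding domain — cannot bind it (Principle A).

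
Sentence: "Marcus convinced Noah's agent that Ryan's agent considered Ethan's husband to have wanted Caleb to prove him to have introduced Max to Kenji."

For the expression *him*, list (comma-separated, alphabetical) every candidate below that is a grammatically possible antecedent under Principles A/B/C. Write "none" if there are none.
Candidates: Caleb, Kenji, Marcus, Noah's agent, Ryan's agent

*him* is a pronoun; Principle B requires it to be free in its binding domain — the clause headed by 'prove'.
— Caleb: subject of the clause headed by 'prove'; c-commands the pronoun within its binding domain — blocked (Principle B).
— Kenji: second object of the clause headed by 'introduced'; is c-commanded by the pronoun; coreference would bind this R-expression — blocked (Principle C).
— Marcus: subject of the matrix clause; c-commands the pronoun but lies outside its binding domain — allowed.
— Noah's agent: object of the matrix clause; c-commands the pronoun but lies outside its binding domain — allowed.
— Ryan's agent: subject of the clause headed by 'considered'; c-commands the pronoun but lies outside its binding domain — allowed.

Marcus, Noah's agent, Ryan's agent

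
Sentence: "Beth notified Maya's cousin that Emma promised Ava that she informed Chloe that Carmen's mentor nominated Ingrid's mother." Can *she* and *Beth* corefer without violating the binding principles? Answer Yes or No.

Yes

*Beth* is an R-expression; Principle C requires it to be free (not bound by any c-commanding expression).
— she: subject of the clause headed by 'informed'; the pronoun does not c-command the R-expression — coreference allowed.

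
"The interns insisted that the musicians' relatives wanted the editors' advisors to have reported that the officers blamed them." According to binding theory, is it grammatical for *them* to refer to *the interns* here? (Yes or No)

Yes

*the interns* is an R-expression; Principle C requires it to be free (not bound by any c-commanding expression).
— them: object of the clause headed by 'blamed'; the pronoun does not c-command the R-expression — coreference allowed.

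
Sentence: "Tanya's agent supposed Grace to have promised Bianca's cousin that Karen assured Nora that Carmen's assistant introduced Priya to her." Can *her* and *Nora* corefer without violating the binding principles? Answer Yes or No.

*Nora* is an R-expression; Principle C requires it to be free (not bound by any c-commanding expression).
— her: second object of the clause headed by 'introduced'; the pronoun does not c-command the R-expression — coreference allowed.

Yes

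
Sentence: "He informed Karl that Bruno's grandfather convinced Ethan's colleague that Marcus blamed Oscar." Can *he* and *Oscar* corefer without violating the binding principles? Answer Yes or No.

*Oscar* is an R-expression; Principle C requires it to be free (not bound by any c-commanding expression).
— he: subject of the matrix clause; the pronoun c-commands the R-expression — coreference blocked (Principle C).

No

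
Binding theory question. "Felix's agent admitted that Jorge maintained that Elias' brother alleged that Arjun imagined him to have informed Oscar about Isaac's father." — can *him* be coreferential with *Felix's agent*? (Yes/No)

*him* is a pronoun; Principle B requires it to be free in its binding domain — the clause headed by 'imagined'.
— Felix's agent: subject of the matrix clause; c-commands the pronoun but lies outside its binding domain — allowed.

Yes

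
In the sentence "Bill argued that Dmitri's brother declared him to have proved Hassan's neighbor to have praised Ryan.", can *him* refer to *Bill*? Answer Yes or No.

Yes

*him* is a pronoun; Principle B requires it to be free in its binding domain — the clause headed by 'declared'.
— Bill: subject of the matrix clause; c-commands the pronoun but lies outside its binding domain — allowed.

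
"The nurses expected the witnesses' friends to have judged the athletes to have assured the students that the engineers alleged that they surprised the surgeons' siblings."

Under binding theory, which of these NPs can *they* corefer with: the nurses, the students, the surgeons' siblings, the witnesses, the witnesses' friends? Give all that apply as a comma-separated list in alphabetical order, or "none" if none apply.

the nurses, the students, the witnesses, the witnesses' friends

*they* is a pronoun; Principle B requires it to be free in its binding domain — the clause headed by 'surprised'.
— the nurses: subject of the matrix clause; c-commands the pronoun but lies outside its binding domain — allowed.
— the students: object of the clause headed by 'assured'; c-commands the pronoun but lies outside its binding domain — allowed.
— the surgeons' siblings: object of the clause headed by 'surprised'; is c-commanded by the pronoun; coreference would bind this R-expression — blocked (Principle C).
— the witnesses: possessor inside the subject DP of the clause headed by 'judged'; does not c-command the pronoun — Principle B does not apply; allowed.
— the witnesses' friends: subject of the clause headed by 'judged'; c-commands the pronoun but lies outside its binding domain — allowed.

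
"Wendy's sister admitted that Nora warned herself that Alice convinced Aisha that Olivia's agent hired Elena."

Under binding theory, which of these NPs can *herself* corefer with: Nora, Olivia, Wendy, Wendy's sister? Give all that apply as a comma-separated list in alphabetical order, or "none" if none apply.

*herself* is a reflexive; Principle A requires it to be bound within its binding domain — the clause headed by 'warned'.
— Nora: subject of the clause headed by 'warned'; c-commands the reflexive within its binding domain — allowed (Principle A).
— Olivia: possessor inside the subject DP of the clause headed by 'hired'; does not c-command the reflexive — cannot bind it (Principle A).
— Wendy: possessor inside the subject DP of the matrix clause; does not c-command the reflexive — cannot bind it (Principle A).
— Wendy's sister: subject of the matrix clause; c-commands the reflexive but lies outside its binding domain — cannot bind it (Principle A).

Nora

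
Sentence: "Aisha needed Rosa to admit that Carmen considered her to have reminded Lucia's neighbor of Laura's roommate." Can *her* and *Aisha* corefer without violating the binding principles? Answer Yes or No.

*Aisha* is an R-expression; Principle C requires it to be free (not bound by any c-commanding expression).
— her: subject of the clause headed by 'reminded'; the pronoun does not c-command the R-expression — coreference allowed.

Yes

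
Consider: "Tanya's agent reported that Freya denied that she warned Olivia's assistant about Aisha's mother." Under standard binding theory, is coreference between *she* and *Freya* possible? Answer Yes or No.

*Freya* is an R-expression; Principle C requires it to be free (not bound by any c-commanding expression).
— she: subject of the clause headed by 'warned'; the pronoun does not c-command the R-expression — coreference allowed.

Yes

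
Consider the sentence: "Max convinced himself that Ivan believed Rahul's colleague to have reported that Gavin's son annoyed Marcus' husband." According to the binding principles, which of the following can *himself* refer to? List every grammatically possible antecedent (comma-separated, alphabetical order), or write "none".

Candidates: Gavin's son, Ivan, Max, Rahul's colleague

Max

*himself* is a reflexive; Principle A requires it to be bound within its binding domain — the matrix clause.
— Gavin's son: subject of the clause headed by 'annoyed'; does not c-command the reflexive — cannot bind it (Principle A).
— Ivan: subject of the clause headed by 'believed'; does not c-command the reflexive — cannot bind it (Principle A).
— Max: subject of the matrix clause; c-commands the reflexive within its binding domain — allowed (Principle A).
— Rahul's colleague: subject of the clause headed by 'reported'; does not c-command the reflexive — cannot bind it (Principle A).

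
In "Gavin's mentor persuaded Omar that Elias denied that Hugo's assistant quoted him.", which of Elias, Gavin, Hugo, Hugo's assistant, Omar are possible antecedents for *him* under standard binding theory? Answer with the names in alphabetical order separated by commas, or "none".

*him* is a pronoun; Principle B requires it to be free in its binding domain — the clause headed by 'quoted'.
— Elias: subject of the clause headed by 'denied'; c-commands the pronoun but lies outside its binding domain — allowed.
— Gavin: possessor inside the subject DP of the matrix clause; does not c-command the pronoun — Principle B does not apply; allowed.
— Hugo: possessor inside the subject DP of the clause headed by 'quoted'; does not c-command the pronoun — Principle B does not apply; allowed.
— Hugo's assistant: subject of the clause headed by 'quoted'; c-commands the pronoun within its binding domain — blocked (Principle B).
— Omar: object of the matrix clause; c-commands the pronoun but lies outside its binding domain — allowed.

Elias, Gavin, Hugo, Omar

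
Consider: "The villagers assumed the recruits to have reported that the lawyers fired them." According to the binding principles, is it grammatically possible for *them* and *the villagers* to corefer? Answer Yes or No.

*them* is a pronoun; Principle B requires it to be free in its binding domain — the clause headed by 'fired'.
— the villagers: subject of the matrix clause; c-commands the pronoun but lies outside its binding domain — allowed.

Yes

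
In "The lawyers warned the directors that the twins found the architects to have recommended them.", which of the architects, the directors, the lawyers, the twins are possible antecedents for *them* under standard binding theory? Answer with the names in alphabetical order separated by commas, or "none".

the directors, the lawyers, the twins

*them* is a pronoun; Principle B requires it to be free in its binding domain — the clause headed by 'recommended'.
— the architects: subject of the clause headed by 'recommended'; c-commands the pronoun within its binding domain — blocked (Principle B).
— the directors: object of the matrix clause; c-commands the pronoun but lies outside its binding domain — allowed.
— the lawyers: subject of the matrix clause; c-commands the pronoun but lies outside its binding domain — allowed.
— the twins: subject of the clause headed by 'found'; c-commands the pronoun but lies outside its binding domain — allowed.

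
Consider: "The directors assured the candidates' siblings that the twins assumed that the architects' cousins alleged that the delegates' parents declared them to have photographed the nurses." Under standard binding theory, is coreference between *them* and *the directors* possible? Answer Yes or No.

*the directors* is an R-expression; Principle C requires it to be free (not bound by any c-commanding expression).
— them: subject of the clause headed by 'photographed'; the pronoun does not c-command the R-expression — coreference allowed.

Yes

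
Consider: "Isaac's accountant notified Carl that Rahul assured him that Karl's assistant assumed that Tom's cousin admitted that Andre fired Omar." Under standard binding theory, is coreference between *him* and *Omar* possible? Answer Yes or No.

*Omar* is an R-expression; Principle C requires it to be free (not bound by any c-commanding expression).
— him: object of the clause headed by 'assured'; the pronoun c-commands the R-expression — coreference blocked (Principle C).

No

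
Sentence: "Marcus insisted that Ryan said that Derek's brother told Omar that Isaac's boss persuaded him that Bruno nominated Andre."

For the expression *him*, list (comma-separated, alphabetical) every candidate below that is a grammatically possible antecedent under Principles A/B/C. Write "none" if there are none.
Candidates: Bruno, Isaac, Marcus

Isaac, Marcus

*him* is a pronoun; Principle B requires it to be free in its binding domain — the clause headed by 'persuaded'.
— Bruno: subject of the clause headed by 'nominated'; is c-commanded by the pronoun; coreference would bind this R-expression — blocked (Principle C).
— Isaac: possessor inside the subject DP of the clause headed by 'persuaded'; does not c-command the pronoun — Principle B does not apply; allowed.
— Marcus: subject of the matrix clause; c-commands the pronoun but lies outside its binding domain — allowed.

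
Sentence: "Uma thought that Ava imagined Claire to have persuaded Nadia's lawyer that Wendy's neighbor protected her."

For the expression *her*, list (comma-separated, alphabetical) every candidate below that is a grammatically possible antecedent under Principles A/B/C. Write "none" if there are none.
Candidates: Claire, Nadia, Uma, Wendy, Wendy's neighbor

Claire, Nadia, Uma, Wendy

*her* is a pronoun; Principle B requires it to be free in its binding domain — the clause headed by 'protected'.
— Claire: subject of the clause headed by 'persuaded'; c-commands the pronoun but lies outside its binding domain — allowed.
— Nadia: possessor inside the object DP of the clause headed by 'persuaded'; does not c-command the pronoun — Principle B does not apply; allowed.
— Uma: subject of the matrix clause; c-commands the pronoun but lies outside its binding domain — allowed.
— Wendy: possessor inside the subject DP of the clause headed by 'protected'; does not c-command the pronoun — Principle B does not apply; allowed.
— Wendy's neighbor: subject of the clause headed by 'protected'; c-commands the pronoun within its binding domain — blocked (Principle B).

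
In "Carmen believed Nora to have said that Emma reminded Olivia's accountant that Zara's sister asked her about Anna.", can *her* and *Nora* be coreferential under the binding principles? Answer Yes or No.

*Nora* is an R-expression; Principle C requires it to be free (not bound by any c-commanding expression).
— her: object of the clause headed by 'asked'; the pronoun does not c-command the R-expression — coreference allowed.

Yes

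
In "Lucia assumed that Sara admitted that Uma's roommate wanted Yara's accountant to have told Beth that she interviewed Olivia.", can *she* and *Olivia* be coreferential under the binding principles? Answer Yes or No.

No

*Olivia* is an R-expression; Principle C requires it to be free (not bound by any c-commanding expression).
— she: subject of the clause headed by 'interviewed'; the pronoun c-commands the R-expression — coreference blocked (Principle C).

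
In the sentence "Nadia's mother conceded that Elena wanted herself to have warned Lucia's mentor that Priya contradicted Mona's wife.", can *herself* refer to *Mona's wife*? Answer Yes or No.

*herself* is a reflexive; Principle A requires it to be bound within its binding domain — the clause headed by 'wanted'.
— Mona's wife: object of the clause headed by 'contradicted'; does not c-command the reflexive — cannot bind it (Principle A).

No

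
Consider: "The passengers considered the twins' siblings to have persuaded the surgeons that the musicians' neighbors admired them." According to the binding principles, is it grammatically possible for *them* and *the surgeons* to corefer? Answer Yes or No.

Yes

*them* is a pronoun; Principle B requires it to be free in its binding domain — the clause headed by 'admired'.
— the surgeons: object of the clause headed by 'persuaded'; c-commands the pronoun but lies outside its binding domain — allowed.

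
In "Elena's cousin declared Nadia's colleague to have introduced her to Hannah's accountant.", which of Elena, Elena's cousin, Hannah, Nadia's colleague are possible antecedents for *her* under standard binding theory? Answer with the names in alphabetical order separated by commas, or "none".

*her* is a pronoun; Principle B requires it to be free in its binding domain — the clause headed by 'introduced'.
— Elena: possessor inside the subject DP of the matrix clause; does not c-command the pronoun — Principle B does not apply; allowed.
— Elena's cousin: subject of the matrix clause; c-commands the pronoun but lies outside its binding domain — allowed.
— Hannah: possessor inside the second object DP of the clause headed by 'introduced'; is c-commanded by the pronoun; coreference would bind this R-expression — blocked (Principle C).
— Nadia's colleague: subject of the clause headed by 'introduced'; c-commands the pronoun within its binding domain — blocked (Principle B).

Elena, Elena's cousin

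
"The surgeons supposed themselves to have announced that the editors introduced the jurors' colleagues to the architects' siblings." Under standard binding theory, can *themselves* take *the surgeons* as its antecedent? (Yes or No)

Yes

*themselves* is a reflexive; Principle A requires it to be bound within its binding domain — the matrix clause.
— the surgeons: subject of the matrix clause; c-commands the reflexive within its binding domain — allowed (Principle A).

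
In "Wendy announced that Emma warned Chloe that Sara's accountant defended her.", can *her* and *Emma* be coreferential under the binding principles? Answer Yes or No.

Yes

*Emma* is an R-expression; Principle C requires it to be free (not bound by any c-commanding expression).
— her: object of the clause headed by 'defended'; the pronoun does not c-command the R-expression — coreference allowed.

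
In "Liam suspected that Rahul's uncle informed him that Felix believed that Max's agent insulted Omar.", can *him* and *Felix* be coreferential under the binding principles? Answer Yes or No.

*Felix* is an R-expression; Principle C requires it to be free (not bound by any c-commanding expression).
— him: object of the clause headed by 'informed'; the pronoun c-commands the R-expression — coreference blocked (Principle C).

No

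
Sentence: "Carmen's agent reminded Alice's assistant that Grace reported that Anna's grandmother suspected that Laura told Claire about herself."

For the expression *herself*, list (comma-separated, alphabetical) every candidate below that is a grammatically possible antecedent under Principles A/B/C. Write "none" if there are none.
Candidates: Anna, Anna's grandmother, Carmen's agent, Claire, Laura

*herself* is a reflexive; Principle A requires it to be bound within its binding domain — the clause headed by 'told'.
— Anna: possessor inside the subject DP of the clause headed by 'suspected'; does not c-command the reflexive — cannot bind it (Principle A).
— Anna's grandmother: subject of the clause headed by 'suspected'; c-commands the reflexive but lies outside its binding domain — cannot bind it (Principle A).
— Carmen's agent: subject of the matrix clause; c-commands the reflexive but lies outside its binding domain — cannot bind it (Principle A).
— Claire: object of the clause headed by 'told'; c-commands the reflexive within its binding domain — allowed (Principle A).
— Laura: subject of the clause headed by 'told'; c-commands the reflexive within its binding domain — allowed (Principle A).

Claire, Laura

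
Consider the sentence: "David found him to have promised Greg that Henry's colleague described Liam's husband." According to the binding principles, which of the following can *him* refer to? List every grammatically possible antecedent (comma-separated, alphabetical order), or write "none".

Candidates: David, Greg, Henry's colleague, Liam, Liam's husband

none

*him* is a pronoun; Principle B requires it to be free in its binding domain — the matrix clause.
— David: subject of the matrix clause; c-commands the pronoun within its binding domain — blocked (Principle B).
— Greg: object of the clause headed by 'promised'; is c-commanded by the pronoun; coreference would bind this R-expression — blocked (Principle C).
— Henry's colleague: subject of the clause headed by 'described'; is c-commanded by the pronoun; coreference would bind this R-expression — blocked (Principle C).
— Liam: possessor inside the object DP of the clause headed by 'described'; is c-commanded by the pronoun; coreference would bind this R-expression — blocked (Principle C).
— Liam's husband: object of the clause headed by 'described'; is c-commanded by the pronoun; coreference would bind this R-expression — blocked (Principle C).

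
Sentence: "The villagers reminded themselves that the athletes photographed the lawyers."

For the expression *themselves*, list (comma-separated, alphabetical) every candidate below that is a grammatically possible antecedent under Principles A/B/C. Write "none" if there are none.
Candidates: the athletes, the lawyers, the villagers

*themselves* is a reflexive; Principle A requires it to be bound within its binding domain — the matrix clause.
— the athletes: subject of the clause headed by 'photographed'; does not c-command the reflexive — cannot bind it (Principle A).
— the lawyers: object of the clause headed by 'photographed'; does not c-command the reflexive — cannot bind it (Principle A).
— the villagers: subject of the matrix clause; c-commands the reflexive within its binding domain — allowed (Principle A).

the villagers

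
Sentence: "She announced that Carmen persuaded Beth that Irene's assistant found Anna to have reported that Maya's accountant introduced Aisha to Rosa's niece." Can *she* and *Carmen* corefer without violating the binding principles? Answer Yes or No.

*Carmen* is an R-expression; Principle C requires it to be free (not bound by any c-commanding expression).
— she: subject of the matrix clause; the pronoun c-commands the R-expression — coreference blocked (Principle C).

No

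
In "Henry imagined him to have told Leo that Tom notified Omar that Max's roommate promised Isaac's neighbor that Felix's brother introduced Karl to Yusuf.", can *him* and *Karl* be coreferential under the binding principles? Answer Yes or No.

No

*Karl* is an R-expression; Principle C requires it to be free (not bound by any c-commanding expression).
— him: subject of the clause headed by 'told'; the pronoun c-commands the R-expression — coreference blocked (Principle C).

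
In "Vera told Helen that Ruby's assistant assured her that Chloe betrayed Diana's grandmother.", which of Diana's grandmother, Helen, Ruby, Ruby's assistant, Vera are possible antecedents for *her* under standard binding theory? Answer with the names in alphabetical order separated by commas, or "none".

*her* is a pronoun; Principle B requires it to be free in its binding domain — the clause headed by 'assured'.
— Diana's grandmother: object of the clause headed by 'betrayed'; is c-commanded by the pronoun; coreference would bind this R-expression — blocked (Principle C).
— Helen: object of the matrix clause; c-commands the pronoun but lies outside its binding domain — allowed.
— Ruby: possessor inside the subject DP of the clause headed by 'assured'; does not c-command the pronoun — Principle B does not apply; allowed.
— Ruby's assistant: subject of the clause headed by 'assured'; c-commands the pronoun within its binding domain — blocked (Principle B).
— Vera: subject of the matrix clause; c-commands the pronoun but lies outside its binding domain — allowed.

Helen, Ruby, Vera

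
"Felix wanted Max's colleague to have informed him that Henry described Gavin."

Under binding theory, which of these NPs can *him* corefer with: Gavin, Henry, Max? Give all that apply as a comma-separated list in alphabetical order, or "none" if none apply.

Max

*him* is a pronoun; Principle B requires it to be free in its binding domain — the clause headed by 'informed'.
— Gavin: object of the clause headed by 'described'; is c-commanded by the pronoun; coreference would bind this R-expression — blocked (Principle C).
— Henry: subject of the clause headed by 'described'; is c-commanded by the pronoun; coreference would bind this R-expression — blocked (Principle C).
— Max: possessor inside the subject DP of the clause headed by 'informed'; does not c-command the pronoun — Principle B does not apply; allowed.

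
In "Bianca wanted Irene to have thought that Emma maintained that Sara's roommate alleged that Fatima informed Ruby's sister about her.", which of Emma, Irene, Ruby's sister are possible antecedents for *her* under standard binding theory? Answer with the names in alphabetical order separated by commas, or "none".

Emma, Irene

*her* is a pronoun; Principle B requires it to be free in its binding domain — the clause headed by 'informed'.
— Emma: subject of the clause headed by 'maintained'; c-commands the pronoun but lies outside its binding domain — allowed.
— Irene: subject of the clause headed by 'thought'; c-commands the pronoun but lies outside its binding domain — allowed.
— Ruby's sister: object of the clause headed by 'informed'; c-commands the pronoun within its binding domain — blocked (Principle B).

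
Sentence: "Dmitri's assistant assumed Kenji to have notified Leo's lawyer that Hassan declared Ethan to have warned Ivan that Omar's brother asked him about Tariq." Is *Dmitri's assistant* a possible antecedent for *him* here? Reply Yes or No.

Yes

*him* is a pronoun; Principle B requires it to be free in its binding domain — the clause headed by 'asked'.
— Dmitri's assistant: subject of the matrix clause; c-commands the pronoun but lies outside its binding domain — allowed.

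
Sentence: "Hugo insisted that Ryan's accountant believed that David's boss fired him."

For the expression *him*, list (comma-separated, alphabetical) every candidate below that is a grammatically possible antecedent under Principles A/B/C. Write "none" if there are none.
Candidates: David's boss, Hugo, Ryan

Hugo, Ryan

*him* is a pronoun; Principle B requires it to be free in its binding domain — the clause headed by 'fired'.
— David's boss: subject of the clause headed by 'fired'; c-commands the pronoun within its binding domain — blocked (Principle B).
— Hugo: subject of the matrix clause; c-commands the pronoun but lies outside its binding domain — allowed.
— Ryan: possessor inside the subject DP of the clause headed by 'believed'; does not c-command the pronoun — Principle B does not apply; allowed.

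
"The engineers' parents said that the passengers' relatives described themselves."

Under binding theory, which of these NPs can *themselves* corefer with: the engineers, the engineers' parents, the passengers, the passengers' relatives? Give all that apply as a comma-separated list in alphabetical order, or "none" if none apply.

*themselves* is a reflexive; Principle A requires it to be bound within its binding domain — the clause headed by 'described'.
— the engineers: possessor inside the subject DP of the matrix clause; does not c-command the reflexive — cannot bind it (Principle A).
— the engineers' parents: subject of the matrix clause; c-commands the reflexive but lies outside its binding domain — cannot bind it (Principle A).
— the passengers: possessor inside the subject DP of the clause headed by 'described'; does not c-command the reflexive — cannot bind it (Principle A).
— the passengers' relatives: subject of the clause headed by 'described'; c-commands the reflexive within its binding domain — allowed (Principle A).

the passengers' relatives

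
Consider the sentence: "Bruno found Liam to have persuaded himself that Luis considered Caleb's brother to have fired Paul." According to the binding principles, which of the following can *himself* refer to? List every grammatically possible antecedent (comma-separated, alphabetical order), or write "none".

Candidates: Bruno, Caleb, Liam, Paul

*himself* is a reflexive; Principle A requires it to be bound within its binding domain — the clause headed by 'persuaded'.
— Bruno: subject of the matrix clause; c-commands the reflexive but lies outside its binding domain — cannot bind it (Principle A).
— Caleb: possessor inside the subject DP of the clause headed by 'fired'; does not c-command the reflexive — cannot bind it (Principle A).
— Liam: subject of the clause headed by 'persuaded'; c-commands the reflexive within its binding domain — allowed (Principle A).
— Paul: object of the clause headed by 'fired'; does not c-command the reflexive — cannot bind it (Principle A).

Liam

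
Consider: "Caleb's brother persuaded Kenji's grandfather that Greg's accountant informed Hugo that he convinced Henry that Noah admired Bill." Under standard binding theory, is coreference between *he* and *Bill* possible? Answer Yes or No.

*Bill* is an R-expression; Principle C requires it to be free (not bound by any c-commanding expression).
— he: subject of the clause headed by 'convinced'; the pronoun c-commands the R-expression — coreference blocked (Principle C).

No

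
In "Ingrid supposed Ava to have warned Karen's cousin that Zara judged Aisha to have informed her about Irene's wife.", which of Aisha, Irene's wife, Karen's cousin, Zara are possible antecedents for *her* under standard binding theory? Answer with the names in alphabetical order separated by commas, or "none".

*her* is a pronoun; Principle B requires it to be free in its binding domain — the clause headed by 'informed'.
— Aisha: subject of the clause headed by 'informed'; c-commands the pronoun within its binding domain — blocked (Principle B).
— Irene's wife: second object of the clause headed by 'informed'; is c-commanded by the pronoun; coreference would bind this R-expression — blocked (Principle C).
— Karen's cousin: object of the clause headed by 'warned'; c-commands the pronoun but lies outside its binding domain — allowed.
— Zara: subject of the clause headed by 'judged'; c-commands the pronoun but lies outside its binding domain — allowed.

Karen's cousin, Zara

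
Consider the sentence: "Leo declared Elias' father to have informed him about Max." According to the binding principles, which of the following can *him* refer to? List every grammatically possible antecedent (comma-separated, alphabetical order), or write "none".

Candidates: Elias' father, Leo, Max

*him* is a pronoun; Principle B requires it to be free in its binding domain — the clause headed by 'informed'.
— Elias' father: subject of the clause headed by 'informed'; c-commands the pronoun within its binding domain — blocked (Principle B).
— Leo: subject of the matrix clause; c-commands the pronoun but lies outside its binding domain — allowed.
— Max: second object of the clause headed by 'informed'; is c-commanded by the pronoun; coreference would bind this R-expression — blocked (Principle C).

Leo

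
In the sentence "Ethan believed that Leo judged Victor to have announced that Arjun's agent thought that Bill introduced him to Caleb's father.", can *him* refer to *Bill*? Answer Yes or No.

No

*him* is a pronoun; Principle B requires it to be free in its binding domain — the clause headed by 'introduced'.
— Bill: subject of the clause headed by 'introduced'; c-commands the pronoun within its binding domain — blocked (Principle B).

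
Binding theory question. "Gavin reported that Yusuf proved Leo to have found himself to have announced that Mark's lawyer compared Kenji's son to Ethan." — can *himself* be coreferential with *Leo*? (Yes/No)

*himself* is a reflexive; Principle A requires it to be bound within its binding domain — the clause headed by 'found'.
— Leo: subject of the clause headed by 'found'; c-commands the reflexive within its binding domain — allowed (Principle A).

Yes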